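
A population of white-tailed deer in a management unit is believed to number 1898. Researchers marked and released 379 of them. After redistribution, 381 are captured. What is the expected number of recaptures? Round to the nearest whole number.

Expected recaptures E[R] = M·C / N.
E[R] = 379 × 381 / 1898 = 144399 / 1898 ≈ 76.1 → 76

expected recaptures ≈ 76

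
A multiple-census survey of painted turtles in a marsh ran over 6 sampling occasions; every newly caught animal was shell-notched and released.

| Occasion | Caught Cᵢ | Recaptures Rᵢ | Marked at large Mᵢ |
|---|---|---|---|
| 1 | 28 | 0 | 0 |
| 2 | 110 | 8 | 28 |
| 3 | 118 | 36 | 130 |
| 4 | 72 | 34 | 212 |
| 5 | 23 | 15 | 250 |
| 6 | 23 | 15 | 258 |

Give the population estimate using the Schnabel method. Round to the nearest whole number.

Σ MᵢCᵢ = 0·28 + 28·110 + 130·118 + 212·72 + 250·23 + 258·23 = 0 + 3080 + 15340 + 15264 + 5750 + 5934 = 45368
Σ Rᵢ = 0 + 8 + 36 + 34 + 15 + 15 = 108
N̂ = 45368 / 108 ≈ 420.1 → 420

N ≈ 420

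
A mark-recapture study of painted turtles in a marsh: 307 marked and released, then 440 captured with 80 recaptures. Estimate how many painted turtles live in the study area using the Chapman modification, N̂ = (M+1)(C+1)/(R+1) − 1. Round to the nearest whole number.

N̂ = (307+1)(440+1)/(80+1) − 1 = 308·441/81 − 1
= 135828/81 − 1 ≈ 1676.9 − 1 ≈ 1675.9 → 1676

N ≈ 1676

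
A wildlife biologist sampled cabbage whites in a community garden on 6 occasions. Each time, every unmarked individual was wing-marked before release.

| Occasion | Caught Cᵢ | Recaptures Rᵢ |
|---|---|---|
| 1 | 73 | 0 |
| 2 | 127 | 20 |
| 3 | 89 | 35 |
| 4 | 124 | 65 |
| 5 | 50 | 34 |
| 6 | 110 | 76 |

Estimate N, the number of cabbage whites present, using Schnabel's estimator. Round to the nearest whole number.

Marked at large before each occasion: Mᵢ = Σⱼ<ᵢ (Cⱼ − Rⱼ) → M1=0, M2=73, M3=180, M4=234, M5=293, M6=309
Σ MᵢCᵢ = 0·73 + 73·127 + 180·89 + 234·124 + 293·50 + 309·110 = 0 + 9271 + 16020 + 29016 + 14650 + 33990 = 102947
Σ Rᵢ = 0 + 20 + 35 + 65 + 34 + 76 = 230
N̂ = 102947 / 230 ≈ 447.6 → 448

N ≈ 448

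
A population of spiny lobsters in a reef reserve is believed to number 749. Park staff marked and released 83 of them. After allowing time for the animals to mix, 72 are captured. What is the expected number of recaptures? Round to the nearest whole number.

The marked fraction of the population is 83/749, so in a sample of 72 expect C·(M/N) marked.
E[R] = 83 × 72 / 749 = 5976 / 749 ≈ 8.0 → 8

expected recaptures ≈ 8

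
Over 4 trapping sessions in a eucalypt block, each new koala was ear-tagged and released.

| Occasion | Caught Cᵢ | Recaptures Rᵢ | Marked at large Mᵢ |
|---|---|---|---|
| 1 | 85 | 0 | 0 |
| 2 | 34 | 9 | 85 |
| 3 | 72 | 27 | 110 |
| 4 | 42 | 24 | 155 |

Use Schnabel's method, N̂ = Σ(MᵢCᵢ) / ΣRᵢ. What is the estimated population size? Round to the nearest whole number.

N ≈ 289

Σ MᵢCᵢ = 0·85 + 85·34 + 110·72 + 155·42 = 0 + 2890 + 7920 + 6510 = 17320
Σ Rᵢ = 0 + 9 + 27 + 24 = 60
N̂ = 17320 / 60 ≈ 288.7 → 289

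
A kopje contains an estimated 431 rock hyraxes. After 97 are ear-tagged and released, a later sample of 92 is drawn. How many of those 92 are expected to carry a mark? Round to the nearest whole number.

expected recaptures ≈ 21

Expected recaptures E[R] = M·C / N.
E[R] = 97 × 92 / 431 = 8924 / 431 ≈ 20.7 → 21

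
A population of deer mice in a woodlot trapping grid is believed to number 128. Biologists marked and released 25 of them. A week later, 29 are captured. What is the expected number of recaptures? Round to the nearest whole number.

expected recaptures ≈ 6

The marked fraction of the population is 25/128, so in a sample of 29 expect C·(M/N) marked.
E[R] = 25 × 29 / 128 = 725 / 128 ≈ 5.7 → 6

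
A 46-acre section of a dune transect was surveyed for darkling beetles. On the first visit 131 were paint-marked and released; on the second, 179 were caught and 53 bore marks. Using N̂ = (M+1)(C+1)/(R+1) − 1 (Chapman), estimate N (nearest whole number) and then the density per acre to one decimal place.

density ≈ 9.5 darkling beetles per acre

N̂ = 132·180/54 − 1 = 23760/54 − 1 = 439
Density = N̂ / area = 439 / 46 ≈ 9.54 → 9.5 per acre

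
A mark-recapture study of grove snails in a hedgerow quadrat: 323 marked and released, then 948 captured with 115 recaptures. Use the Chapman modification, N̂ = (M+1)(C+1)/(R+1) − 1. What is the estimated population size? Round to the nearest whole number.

N̂ = (323+1)(948+1)/(115+1) − 1 = 324·949/116 − 1
= 307476/116 − 1 ≈ 2650.7 − 1 ≈ 2649.7 → 2650

N ≈ 2650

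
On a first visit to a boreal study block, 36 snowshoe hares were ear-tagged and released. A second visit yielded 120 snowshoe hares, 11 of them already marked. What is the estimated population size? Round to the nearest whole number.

N = (36 × 120) / 11 = 4320 / 11 ≈ 392.7 → 393

N ≈ 393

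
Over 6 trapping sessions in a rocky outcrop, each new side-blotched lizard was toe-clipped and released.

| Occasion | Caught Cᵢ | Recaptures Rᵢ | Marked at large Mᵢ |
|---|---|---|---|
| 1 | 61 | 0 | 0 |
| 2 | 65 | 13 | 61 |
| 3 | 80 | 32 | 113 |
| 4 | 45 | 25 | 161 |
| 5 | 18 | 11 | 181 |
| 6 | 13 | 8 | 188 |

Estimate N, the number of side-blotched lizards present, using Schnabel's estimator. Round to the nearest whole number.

Σ MᵢCᵢ = 0·61 + 61·65 + 113·80 + 161·45 + 181·18 + 188·13 = 0 + 3965 + 9040 + 7245 + 3258 + 2444 = 25952
Σ Rᵢ = 0 + 13 + 32 + 25 + 11 + 8 = 89
N̂ = 25952 / 89 ≈ 291.6 → 292

N ≈ 292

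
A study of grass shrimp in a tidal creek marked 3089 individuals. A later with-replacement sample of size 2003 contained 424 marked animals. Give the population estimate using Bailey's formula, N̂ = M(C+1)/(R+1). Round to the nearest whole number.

N ≈ 14,566

N̂ = 3089·(2003+1)/(424+1) = 3089·2004/425 = 6190356/425 ≈ 14565.5 → 14566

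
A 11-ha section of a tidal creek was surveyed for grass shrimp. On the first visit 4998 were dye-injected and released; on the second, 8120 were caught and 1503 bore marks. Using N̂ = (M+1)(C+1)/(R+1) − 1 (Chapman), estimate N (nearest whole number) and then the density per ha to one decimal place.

N̂ = 4999·8121/1504 − 1 = 40596879/1504 − 1 ≈ 26991.6 → 26992
Density = N̂ / area = 26992 / 11 ≈ 2453.82 → 2453.8 per ha

density ≈ 2453.8 grass shrimp per ha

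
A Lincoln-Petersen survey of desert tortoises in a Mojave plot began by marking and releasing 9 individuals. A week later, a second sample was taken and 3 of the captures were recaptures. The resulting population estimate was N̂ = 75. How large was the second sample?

C = 25

From N = M·C/R: C = N·R / M = 75·3 / 9 = 225 / 9 = 25.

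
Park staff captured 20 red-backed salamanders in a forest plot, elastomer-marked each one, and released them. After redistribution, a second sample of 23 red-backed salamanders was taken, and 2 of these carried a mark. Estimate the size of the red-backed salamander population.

N = 230

Lincoln-Petersen assumes M/N = R/C, so N = M·C / R.
N = (20 × 23) / 2 = 460 / 2 = 230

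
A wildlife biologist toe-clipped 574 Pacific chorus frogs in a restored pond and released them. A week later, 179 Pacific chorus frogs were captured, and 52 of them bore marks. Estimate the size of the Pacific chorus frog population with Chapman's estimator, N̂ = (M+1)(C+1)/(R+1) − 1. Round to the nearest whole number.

N̂ = (574+1)(179+1)/(52+1) − 1 = 575·180/53 − 1
= 103500/53 − 1 ≈ 1952.8 − 1 ≈ 1951.8 → 1952

N ≈ 1952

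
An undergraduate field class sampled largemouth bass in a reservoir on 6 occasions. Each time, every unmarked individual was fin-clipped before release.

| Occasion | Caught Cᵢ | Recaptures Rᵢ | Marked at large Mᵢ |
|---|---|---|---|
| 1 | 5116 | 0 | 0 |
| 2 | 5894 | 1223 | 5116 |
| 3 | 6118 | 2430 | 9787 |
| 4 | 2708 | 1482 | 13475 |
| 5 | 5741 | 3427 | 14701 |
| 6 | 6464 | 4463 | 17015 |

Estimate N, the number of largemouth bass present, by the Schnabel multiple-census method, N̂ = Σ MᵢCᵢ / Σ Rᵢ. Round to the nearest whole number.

Σ MᵢCᵢ = 0·5116 + 5116·5894 + 9787·6118 + 13475·2708 + 14701·5741 + 17015·6464 = 0 + 30153704 + 59876866 + 36490300 + 84398441 + 109984960 = 320904271
Σ Rᵢ = 0 + 1223 + 2430 + 1482 + 3427 + 4463 = 13025
N̂ = 320904271 / 13025 ≈ 24637.6 → 24638

N ≈ 24,638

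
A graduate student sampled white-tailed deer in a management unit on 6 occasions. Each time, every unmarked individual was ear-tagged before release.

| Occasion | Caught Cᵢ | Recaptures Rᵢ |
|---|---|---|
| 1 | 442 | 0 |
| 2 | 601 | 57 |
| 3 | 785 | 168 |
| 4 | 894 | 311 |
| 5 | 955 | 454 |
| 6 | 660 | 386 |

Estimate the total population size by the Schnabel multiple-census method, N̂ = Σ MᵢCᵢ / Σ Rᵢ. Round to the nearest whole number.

Marked at large before each occasion: Mᵢ = Σⱼ<ᵢ (Cⱼ − Rⱼ) → M1=0, M2=442, M3=986, M4=1603, M5=2186, M6=2687
Σ MᵢCᵢ = 0·442 + 442·601 + 986·785 + 1603·894 + 2186·955 + 2687·660 = 0 + 265642 + 774010 + 1433082 + 2087630 + 1773420 = 6333784
Σ Rᵢ = 0 + 57 + 168 + 311 + 454 + 386 = 1376
N̂ = 6333784 / 1376 ≈ 4603.0 → 4603

N ≈ 4603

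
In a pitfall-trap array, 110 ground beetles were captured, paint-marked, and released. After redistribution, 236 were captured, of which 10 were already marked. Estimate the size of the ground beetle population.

N = 2596

Lincoln-Petersen assumes M/N = R/C, so N = M·C / R.
N = (110 × 236) / 10 = 25960 / 10 = 2596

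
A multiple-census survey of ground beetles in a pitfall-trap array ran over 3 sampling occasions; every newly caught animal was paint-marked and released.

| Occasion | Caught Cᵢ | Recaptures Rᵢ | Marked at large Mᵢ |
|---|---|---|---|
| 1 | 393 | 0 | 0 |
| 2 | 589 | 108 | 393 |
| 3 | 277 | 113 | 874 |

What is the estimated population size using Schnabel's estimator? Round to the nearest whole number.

Σ MᵢCᵢ = 0·393 + 393·589 + 874·277 = 0 + 231477 + 242098 = 473575
Σ Rᵢ = 0 + 108 + 113 = 221
N̂ = 473575 / 221 ≈ 2142.9 → 2143

N ≈ 2143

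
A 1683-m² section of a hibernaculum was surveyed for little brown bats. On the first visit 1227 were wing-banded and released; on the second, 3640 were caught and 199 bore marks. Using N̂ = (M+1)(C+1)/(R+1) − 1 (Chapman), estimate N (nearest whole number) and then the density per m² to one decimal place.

N̂ = 1228·3641/200 − 1 = 4471148/200 − 1 ≈ 22354.7 → 22355
Density = N̂ / area = 22355 / 1683 ≈ 13.28 → 13.3 per m²

density ≈ 13.3 little brown bats per m²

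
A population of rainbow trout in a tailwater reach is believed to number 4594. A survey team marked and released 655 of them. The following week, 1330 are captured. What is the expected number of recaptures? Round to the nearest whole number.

Expected recaptures E[R] = M·C / N.
E[R] = 655 × 1330 / 4594 = 871150 / 4594 ≈ 189.6 → 190

expected recaptures ≈ 190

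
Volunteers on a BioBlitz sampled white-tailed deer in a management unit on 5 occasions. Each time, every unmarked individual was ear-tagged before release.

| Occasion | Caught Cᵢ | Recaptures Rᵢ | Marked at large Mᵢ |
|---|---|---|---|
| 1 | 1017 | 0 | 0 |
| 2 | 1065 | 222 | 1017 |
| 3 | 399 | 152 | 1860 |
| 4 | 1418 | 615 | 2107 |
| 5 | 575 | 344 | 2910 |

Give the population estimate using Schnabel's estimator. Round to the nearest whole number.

Σ MᵢCᵢ = 0·1017 + 1017·1065 + 1860·399 + 2107·1418 + 2910·575 = 0 + 1083105 + 742140 + 2987726 + 1673250 = 6486221
Σ Rᵢ = 0 + 222 + 152 + 615 + 344 = 1333
N̂ = 6486221 / 1333 ≈ 4865.9 → 4866

N ≈ 4866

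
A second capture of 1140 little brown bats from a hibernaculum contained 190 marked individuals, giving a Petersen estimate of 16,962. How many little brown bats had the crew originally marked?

M = 2827

From N = M·C/R: M = N·R / C = 16962·190 / 1140 = 3222780 / 1140 = 2827.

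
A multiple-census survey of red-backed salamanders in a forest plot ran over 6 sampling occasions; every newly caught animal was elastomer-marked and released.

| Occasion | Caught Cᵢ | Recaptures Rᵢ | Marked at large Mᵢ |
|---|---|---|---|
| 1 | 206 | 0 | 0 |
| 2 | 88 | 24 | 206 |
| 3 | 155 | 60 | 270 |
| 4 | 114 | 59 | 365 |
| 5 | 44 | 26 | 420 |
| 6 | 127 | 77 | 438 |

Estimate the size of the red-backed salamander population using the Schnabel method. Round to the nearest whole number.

Σ MᵢCᵢ = 0·206 + 206·88 + 270·155 + 365·114 + 420·44 + 438·127 = 0 + 18128 + 41850 + 41610 + 18480 + 55626 = 175694
Σ Rᵢ = 0 + 24 + 60 + 59 + 26 + 77 = 246
N̂ = 175694 / 246 ≈ 714.2 → 714

N ≈ 714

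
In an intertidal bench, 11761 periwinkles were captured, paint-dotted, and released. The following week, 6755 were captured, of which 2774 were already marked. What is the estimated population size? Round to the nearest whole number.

N ≈ 28,639

If marked individuals mix randomly, R/C ≈ M/N, giving N ≈ M·C/R.
N = (11761 × 6755) / 2774 = 79445555 / 2774 ≈ 28639.3 → 28639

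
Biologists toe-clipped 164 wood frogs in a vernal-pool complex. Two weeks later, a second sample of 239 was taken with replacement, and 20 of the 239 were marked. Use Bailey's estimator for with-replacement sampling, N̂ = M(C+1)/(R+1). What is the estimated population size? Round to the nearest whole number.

N ≈ 1874

N̂ = 164·(239+1)/(20+1) = 164·240/21 = 39360/21 ≈ 1874.3 → 1874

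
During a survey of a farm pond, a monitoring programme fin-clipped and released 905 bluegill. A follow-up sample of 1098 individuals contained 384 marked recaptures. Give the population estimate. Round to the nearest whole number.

N ≈ 2588

N = (905 × 1098) / 384 = 993690 / 384 ≈ 2587.7 → 2588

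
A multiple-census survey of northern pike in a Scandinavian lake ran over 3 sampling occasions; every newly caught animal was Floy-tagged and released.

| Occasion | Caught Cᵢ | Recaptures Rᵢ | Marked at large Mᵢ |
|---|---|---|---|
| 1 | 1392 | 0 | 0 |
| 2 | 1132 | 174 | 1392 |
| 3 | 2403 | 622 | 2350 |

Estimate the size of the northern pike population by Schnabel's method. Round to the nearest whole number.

N ≈ 9074

Σ MᵢCᵢ = 0·1392 + 1392·1132 + 2350·2403 = 0 + 1575744 + 5647050 = 7222794
Σ Rᵢ = 0 + 174 + 622 = 796
N̂ = 7222794 / 796 ≈ 9073.9 → 9074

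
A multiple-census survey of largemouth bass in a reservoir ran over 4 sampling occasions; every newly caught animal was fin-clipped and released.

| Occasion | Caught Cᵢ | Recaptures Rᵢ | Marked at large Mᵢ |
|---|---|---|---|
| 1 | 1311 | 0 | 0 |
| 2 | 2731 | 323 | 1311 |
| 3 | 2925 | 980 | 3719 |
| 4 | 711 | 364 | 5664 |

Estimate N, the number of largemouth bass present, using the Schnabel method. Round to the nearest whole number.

Σ MᵢCᵢ = 0·1311 + 1311·2731 + 3719·2925 + 5664·711 = 0 + 3580341 + 10878075 + 4027104 = 18485520
Σ Rᵢ = 0 + 323 + 980 + 364 = 1667
N̂ = 18485520 / 1667 ≈ 11089.1 → 11089

N ≈ 11,089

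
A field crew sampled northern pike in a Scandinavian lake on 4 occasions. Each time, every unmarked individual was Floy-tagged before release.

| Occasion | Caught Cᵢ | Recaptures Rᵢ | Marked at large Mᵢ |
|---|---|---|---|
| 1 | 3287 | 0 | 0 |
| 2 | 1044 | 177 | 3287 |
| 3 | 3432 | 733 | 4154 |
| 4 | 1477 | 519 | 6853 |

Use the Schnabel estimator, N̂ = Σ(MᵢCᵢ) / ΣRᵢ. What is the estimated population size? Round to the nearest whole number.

N ≈ 19,461

Σ MᵢCᵢ = 0·3287 + 3287·1044 + 4154·3432 + 6853·1477 = 0 + 3431628 + 14256528 + 10121881 = 27810037
Σ Rᵢ = 0 + 177 + 733 + 519 = 1429
N̂ = 27810037 / 1429 ≈ 19461.2 → 19461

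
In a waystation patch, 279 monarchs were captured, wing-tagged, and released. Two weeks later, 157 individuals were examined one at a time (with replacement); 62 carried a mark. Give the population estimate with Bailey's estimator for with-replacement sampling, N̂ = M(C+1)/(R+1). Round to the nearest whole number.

N ≈ 700

N̂ = 279·(157+1)/(62+1) = 279·158/63 = 44082/63 ≈ 699.7 → 700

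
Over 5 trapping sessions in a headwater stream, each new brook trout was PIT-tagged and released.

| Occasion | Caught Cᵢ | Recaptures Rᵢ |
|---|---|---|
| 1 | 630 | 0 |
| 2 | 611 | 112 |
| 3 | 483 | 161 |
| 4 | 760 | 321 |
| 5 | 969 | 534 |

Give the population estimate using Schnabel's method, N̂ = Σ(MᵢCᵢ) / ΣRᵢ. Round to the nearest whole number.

N ≈ 3426

Marked at large before each occasion: Mᵢ = Σⱼ<ᵢ (Cⱼ − Rⱼ) → M1=0, M2=630, M3=1129, M4=1451, M5=1890
Σ MᵢCᵢ = 0·630 + 630·611 + 1129·483 + 1451·760 + 1890·969 = 0 + 384930 + 545307 + 1102760 + 1831410 = 3864407
Σ Rᵢ = 0 + 112 + 161 + 321 + 534 = 1128
N̂ = 3864407 / 1128 ≈ 3425.9 → 3426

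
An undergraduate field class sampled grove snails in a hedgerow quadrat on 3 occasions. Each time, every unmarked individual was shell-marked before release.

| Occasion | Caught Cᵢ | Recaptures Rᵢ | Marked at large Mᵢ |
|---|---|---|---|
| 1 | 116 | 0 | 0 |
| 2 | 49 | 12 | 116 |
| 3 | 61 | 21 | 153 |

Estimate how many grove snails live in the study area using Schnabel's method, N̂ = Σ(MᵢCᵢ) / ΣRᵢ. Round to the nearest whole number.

N ≈ 455

Σ MᵢCᵢ = 0·116 + 116·49 + 153·61 = 0 + 5684 + 9333 = 15017
Σ Rᵢ = 0 + 12 + 21 = 33
N̂ = 15017 / 33 ≈ 455.1 → 455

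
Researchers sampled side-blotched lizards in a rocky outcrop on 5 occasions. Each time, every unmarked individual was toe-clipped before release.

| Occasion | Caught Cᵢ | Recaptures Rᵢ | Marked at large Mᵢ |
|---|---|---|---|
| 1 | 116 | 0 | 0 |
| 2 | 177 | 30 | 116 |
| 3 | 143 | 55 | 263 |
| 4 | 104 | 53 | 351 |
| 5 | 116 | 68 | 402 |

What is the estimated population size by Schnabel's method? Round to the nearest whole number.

N ≈ 686

Σ MᵢCᵢ = 0·116 + 116·177 + 263·143 + 351·104 + 402·116 = 0 + 20532 + 37609 + 36504 + 46632 = 141277
Σ Rᵢ = 0 + 30 + 55 + 53 + 68 = 206
N̂ = 141277 / 206 ≈ 685.8 → 686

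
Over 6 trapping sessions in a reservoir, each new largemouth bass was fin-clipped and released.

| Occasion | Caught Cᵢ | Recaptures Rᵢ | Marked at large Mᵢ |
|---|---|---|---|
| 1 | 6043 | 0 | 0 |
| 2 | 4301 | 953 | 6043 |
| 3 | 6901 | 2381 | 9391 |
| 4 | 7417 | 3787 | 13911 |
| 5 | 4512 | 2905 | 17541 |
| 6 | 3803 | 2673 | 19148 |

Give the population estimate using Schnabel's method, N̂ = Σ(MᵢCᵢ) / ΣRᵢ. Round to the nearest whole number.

N ≈ 27,242

Σ MᵢCᵢ = 0·6043 + 6043·4301 + 9391·6901 + 13911·7417 + 17541·4512 + 19148·3803 = 0 + 25990943 + 64807291 + 103177887 + 79144992 + 72819844 = 345940957
Σ Rᵢ = 0 + 953 + 2381 + 3787 + 2905 + 2673 = 12699
N̂ = 345940957 / 12699 ≈ 27241.6 → 27242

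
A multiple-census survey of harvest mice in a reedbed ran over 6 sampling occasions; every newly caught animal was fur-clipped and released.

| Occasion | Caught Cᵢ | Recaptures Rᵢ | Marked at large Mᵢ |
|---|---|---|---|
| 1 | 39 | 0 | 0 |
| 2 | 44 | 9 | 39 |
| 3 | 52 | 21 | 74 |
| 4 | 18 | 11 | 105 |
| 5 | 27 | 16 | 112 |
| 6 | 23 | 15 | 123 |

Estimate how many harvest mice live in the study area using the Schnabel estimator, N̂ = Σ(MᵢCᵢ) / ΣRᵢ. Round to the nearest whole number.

N ≈ 185

Σ MᵢCᵢ = 0·39 + 39·44 + 74·52 + 105·18 + 112·27 + 123·23 = 0 + 1716 + 3848 + 1890 + 3024 + 2829 = 13307
Σ Rᵢ = 0 + 9 + 21 + 11 + 16 + 15 = 72
N̂ = 13307 / 72 ≈ 184.8 → 185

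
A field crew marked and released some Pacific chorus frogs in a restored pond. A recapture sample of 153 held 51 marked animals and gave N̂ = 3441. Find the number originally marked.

M = 1147

From N = M·C/R: M = N·R / C = 3441·51 / 153 = 175491 / 153 = 1147.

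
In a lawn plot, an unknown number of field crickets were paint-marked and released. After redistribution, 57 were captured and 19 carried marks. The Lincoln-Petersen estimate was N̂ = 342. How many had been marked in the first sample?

M = 114

From N = M·C/R: M = N·R / C = 342·19 / 57 = 6498 / 57 = 114.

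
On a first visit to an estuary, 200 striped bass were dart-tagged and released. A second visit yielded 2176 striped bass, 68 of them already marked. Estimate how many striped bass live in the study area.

If marked individuals mix randomly, R/C ≈ M/N, giving N ≈ M·C/R.
N = (200 × 2176) / 68 = 435200 / 68 = 6400

N = 6400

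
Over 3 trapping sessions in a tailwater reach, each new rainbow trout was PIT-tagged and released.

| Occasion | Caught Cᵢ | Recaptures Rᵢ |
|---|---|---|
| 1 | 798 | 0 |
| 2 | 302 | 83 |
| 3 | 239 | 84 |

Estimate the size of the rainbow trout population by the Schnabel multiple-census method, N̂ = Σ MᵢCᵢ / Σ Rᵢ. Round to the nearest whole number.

Marked at large before each occasion: Mᵢ = Σⱼ<ᵢ (Cⱼ − Rⱼ) → M1=0, M2=798, M3=1017
Σ MᵢCᵢ = 0·798 + 798·302 + 1017·239 = 0 + 240996 + 243063 = 484059
Σ Rᵢ = 0 + 83 + 84 = 167
N̂ = 484059 / 167 ≈ 2898.6 → 2899

N ≈ 2899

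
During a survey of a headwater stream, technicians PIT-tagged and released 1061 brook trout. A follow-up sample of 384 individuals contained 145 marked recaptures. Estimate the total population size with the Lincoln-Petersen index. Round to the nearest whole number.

N ≈ 2810

If marked individuals mix randomly, R/C ≈ M/N, giving N ≈ M·C/R.
N = (1061 × 384) / 145 = 407424 / 145 ≈ 2809.8 → 2810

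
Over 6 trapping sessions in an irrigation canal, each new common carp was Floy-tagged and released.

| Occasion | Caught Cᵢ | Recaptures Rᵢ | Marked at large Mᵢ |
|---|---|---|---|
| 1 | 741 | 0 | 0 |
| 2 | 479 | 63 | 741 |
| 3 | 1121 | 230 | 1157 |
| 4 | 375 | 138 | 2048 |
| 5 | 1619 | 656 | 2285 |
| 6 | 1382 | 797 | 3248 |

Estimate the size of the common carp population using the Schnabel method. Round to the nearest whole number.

N ≈ 5631

Σ MᵢCᵢ = 0·741 + 741·479 + 1157·1121 + 2048·375 + 2285·1619 + 3248·1382 = 0 + 354939 + 1296997 + 768000 + 3699415 + 4488736 = 10608087
Σ Rᵢ = 0 + 63 + 230 + 138 + 656 + 797 = 1884
N̂ = 10608087 / 1884 ≈ 5630.6 → 5631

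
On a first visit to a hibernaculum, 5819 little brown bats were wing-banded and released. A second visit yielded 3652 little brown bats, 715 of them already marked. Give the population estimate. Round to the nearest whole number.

N ≈ 29,722

Lincoln-Petersen assumes M/N = R/C, so N = M·C / R.
N = (5819 × 3652) / 715 = 21250988 / 715 ≈ 29721.7 → 29722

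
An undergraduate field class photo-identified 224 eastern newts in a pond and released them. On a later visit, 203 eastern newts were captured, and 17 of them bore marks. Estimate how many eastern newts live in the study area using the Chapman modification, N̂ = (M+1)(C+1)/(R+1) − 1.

N̂ = (224+1)(203+1)/(17+1) − 1 = 225·204/18 − 1
= 45900/18 − 1 = 2550 − 1 = 2549

N = 2549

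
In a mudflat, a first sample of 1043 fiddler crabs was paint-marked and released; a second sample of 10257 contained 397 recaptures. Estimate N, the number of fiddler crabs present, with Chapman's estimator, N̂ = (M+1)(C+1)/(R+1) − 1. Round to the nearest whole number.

N̂ = (1043+1)(10257+1)/(397+1) − 1 = 1044·10258/398 − 1
= 10709352/398 − 1 ≈ 26907.9 − 1 ≈ 26906.9 → 26907

N ≈ 26,907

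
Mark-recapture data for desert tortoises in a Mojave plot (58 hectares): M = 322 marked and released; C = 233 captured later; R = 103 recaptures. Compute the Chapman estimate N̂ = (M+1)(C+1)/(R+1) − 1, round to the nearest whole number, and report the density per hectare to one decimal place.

density ≈ 12.5 desert tortoises per hectare

N̂ = 323·234/104 − 1 = 75582/104 − 1 ≈ 725.8 → 726
Density = N̂ / area = 726 / 58 ≈ 12.52 → 12.5 per hectare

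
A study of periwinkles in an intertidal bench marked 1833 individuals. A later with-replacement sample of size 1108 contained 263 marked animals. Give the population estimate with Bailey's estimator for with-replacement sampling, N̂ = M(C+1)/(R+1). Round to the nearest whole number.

N ≈ 7700

N̂ = 1833·(1108+1)/(263+1) = 1833·1109/264 = 2032797/264 ≈ 7700.0 → 7700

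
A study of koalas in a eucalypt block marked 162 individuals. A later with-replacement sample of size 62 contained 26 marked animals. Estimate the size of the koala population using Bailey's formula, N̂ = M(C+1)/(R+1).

N = 378

N̂ = 162·(62+1)/(26+1) = 162·63/27 = 10206/27 = 378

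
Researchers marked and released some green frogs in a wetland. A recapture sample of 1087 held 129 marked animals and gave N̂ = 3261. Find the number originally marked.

From N = M·C/R: M = N·R / C = 3261·129 / 1087 = 420669 / 1087 = 387.

M = 387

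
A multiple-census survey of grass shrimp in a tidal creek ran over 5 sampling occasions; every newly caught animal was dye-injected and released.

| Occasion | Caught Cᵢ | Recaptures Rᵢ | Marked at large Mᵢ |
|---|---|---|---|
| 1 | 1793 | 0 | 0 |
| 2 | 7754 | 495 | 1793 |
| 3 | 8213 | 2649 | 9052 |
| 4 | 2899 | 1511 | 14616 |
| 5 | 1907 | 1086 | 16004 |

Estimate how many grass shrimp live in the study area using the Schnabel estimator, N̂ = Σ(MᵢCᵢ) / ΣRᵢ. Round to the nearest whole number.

Σ MᵢCᵢ = 0·1793 + 1793·7754 + 9052·8213 + 14616·2899 + 16004·1907 = 0 + 13902922 + 74344076 + 42371784 + 30519628 = 161138410
Σ Rᵢ = 0 + 495 + 2649 + 1511 + 1086 = 5741
N̂ = 161138410 / 5741 ≈ 28068.0 → 28068

N ≈ 28,068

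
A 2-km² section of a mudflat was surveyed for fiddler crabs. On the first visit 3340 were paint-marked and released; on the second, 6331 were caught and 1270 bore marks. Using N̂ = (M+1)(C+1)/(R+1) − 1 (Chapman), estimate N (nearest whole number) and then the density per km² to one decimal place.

density ≈ 8322.0 fiddler crabs per km²

N̂ = 3341·6332/1271 − 1 = 21155212/1271 − 1 ≈ 16643.5 → 16644
Density = N̂ / area = 16644 / 2 = 8322.0 per km²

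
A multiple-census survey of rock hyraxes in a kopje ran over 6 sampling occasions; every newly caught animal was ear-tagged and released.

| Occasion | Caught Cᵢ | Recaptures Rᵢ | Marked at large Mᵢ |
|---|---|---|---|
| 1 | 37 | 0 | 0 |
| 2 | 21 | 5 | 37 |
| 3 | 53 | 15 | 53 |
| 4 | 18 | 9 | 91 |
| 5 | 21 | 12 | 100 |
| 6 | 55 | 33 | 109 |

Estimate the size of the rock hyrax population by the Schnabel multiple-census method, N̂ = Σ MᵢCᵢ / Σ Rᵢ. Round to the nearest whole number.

N ≈ 180

Σ MᵢCᵢ = 0·37 + 37·21 + 53·53 + 91·18 + 100·21 + 109·55 = 0 + 777 + 2809 + 1638 + 2100 + 5995 = 13319
Σ Rᵢ = 0 + 5 + 15 + 9 + 12 + 33 = 74
N̂ = 13319 / 74 ≈ 180.0 → 180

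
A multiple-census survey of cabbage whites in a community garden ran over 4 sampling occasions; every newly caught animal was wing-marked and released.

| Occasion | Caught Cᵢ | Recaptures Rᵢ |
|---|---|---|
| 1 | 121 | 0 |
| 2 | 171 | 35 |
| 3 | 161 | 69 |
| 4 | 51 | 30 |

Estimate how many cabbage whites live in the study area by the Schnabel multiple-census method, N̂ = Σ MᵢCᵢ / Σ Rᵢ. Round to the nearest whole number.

Marked at large before each occasion: Mᵢ = Σⱼ<ᵢ (Cⱼ − Rⱼ) → M1=0, M2=121, M3=257, M4=349
Σ MᵢCᵢ = 0·121 + 121·171 + 257·161 + 349·51 = 0 + 20691 + 41377 + 17799 = 79867
Σ Rᵢ = 0 + 35 + 69 + 30 = 134
N̂ = 79867 / 134 ≈ 596.0 → 596

N ≈ 596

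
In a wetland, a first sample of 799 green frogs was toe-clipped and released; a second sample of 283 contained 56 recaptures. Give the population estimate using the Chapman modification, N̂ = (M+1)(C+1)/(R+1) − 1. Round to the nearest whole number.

N̂ = (799+1)(283+1)/(56+1) − 1 = 800·284/57 − 1
= 227200/57 − 1 ≈ 3986.0 − 1 ≈ 3985.0 → 3985

N ≈ 3985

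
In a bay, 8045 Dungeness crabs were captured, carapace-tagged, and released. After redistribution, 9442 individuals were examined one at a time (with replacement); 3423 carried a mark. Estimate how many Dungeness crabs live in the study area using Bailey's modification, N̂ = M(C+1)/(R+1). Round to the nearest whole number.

N ≈ 22,187

N̂ = 8045·(9442+1)/(3423+1) = 8045·9443/3424 = 75968935/3424 ≈ 22187.2 → 22187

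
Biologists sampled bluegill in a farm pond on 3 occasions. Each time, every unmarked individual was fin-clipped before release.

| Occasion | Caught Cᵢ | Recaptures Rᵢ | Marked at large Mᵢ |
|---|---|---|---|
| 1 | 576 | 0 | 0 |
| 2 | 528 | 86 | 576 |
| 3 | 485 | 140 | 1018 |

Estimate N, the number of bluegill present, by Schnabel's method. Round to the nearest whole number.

Σ MᵢCᵢ = 0·576 + 576·528 + 1018·485 = 0 + 304128 + 493730 = 797858
Σ Rᵢ = 0 + 86 + 140 = 226
N̂ = 797858 / 226 ≈ 3530.3 → 3530

N ≈ 3530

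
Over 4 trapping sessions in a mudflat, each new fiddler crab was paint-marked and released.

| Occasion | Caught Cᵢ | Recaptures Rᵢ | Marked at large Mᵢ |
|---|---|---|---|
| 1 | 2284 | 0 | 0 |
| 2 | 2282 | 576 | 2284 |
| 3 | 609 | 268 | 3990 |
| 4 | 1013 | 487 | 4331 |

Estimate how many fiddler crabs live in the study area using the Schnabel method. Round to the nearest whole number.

Σ MᵢCᵢ = 0·2284 + 2284·2282 + 3990·609 + 4331·1013 = 0 + 5212088 + 2429910 + 4387303 = 12029301
Σ Rᵢ = 0 + 576 + 268 + 487 = 1331
N̂ = 12029301 / 1331 ≈ 9037.8 → 9038

N ≈ 9038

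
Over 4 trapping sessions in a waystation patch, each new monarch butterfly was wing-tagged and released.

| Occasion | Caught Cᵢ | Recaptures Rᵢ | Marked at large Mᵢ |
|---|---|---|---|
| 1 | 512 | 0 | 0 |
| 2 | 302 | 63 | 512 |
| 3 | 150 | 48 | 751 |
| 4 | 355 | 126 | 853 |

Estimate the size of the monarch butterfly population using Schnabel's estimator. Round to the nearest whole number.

N ≈ 2405

Σ MᵢCᵢ = 0·512 + 512·302 + 751·150 + 853·355 = 0 + 154624 + 112650 + 302815 = 570089
Σ Rᵢ = 0 + 63 + 48 + 126 = 237
N̂ = 570089 / 237 ≈ 2405.4 → 2405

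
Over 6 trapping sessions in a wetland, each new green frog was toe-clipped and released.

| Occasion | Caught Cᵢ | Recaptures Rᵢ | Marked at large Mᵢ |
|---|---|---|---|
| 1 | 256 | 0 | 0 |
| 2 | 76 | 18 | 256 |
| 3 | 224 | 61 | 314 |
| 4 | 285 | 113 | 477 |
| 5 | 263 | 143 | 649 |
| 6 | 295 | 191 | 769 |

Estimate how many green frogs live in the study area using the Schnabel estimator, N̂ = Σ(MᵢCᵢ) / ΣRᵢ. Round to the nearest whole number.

Σ MᵢCᵢ = 0·256 + 256·76 + 314·224 + 477·285 + 649·263 + 769·295 = 0 + 19456 + 70336 + 135945 + 170687 + 226855 = 623279
Σ Rᵢ = 0 + 18 + 61 + 113 + 143 + 191 = 526
N̂ = 623279 / 526 ≈ 1184.9 → 1185

N ≈ 1185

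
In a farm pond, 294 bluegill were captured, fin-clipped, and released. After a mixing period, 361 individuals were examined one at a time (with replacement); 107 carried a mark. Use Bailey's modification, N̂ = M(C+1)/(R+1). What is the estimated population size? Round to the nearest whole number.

N̂ = 294·(361+1)/(107+1) = 294·362/108 = 106428/108 ≈ 985.4 → 985

N ≈ 985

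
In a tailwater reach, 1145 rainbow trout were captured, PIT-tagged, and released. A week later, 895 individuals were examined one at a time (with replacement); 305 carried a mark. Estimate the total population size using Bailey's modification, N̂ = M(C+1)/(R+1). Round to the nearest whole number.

N ≈ 3353

N̂ = 1145·(895+1)/(305+1) = 1145·896/306 = 1025920/306 ≈ 3352.7 → 3353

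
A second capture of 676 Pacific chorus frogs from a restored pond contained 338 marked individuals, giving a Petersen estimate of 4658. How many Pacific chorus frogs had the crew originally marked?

M = 2329

From N = M·C/R: M = N·R / C = 4658·338 / 676 = 1574404 / 676 = 2329.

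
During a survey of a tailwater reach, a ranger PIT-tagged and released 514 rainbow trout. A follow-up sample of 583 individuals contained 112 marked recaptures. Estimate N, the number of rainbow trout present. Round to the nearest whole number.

The marked fraction in the recapture sample should equal the marked fraction in the population: 112/583 = 514/N.
N = (514 × 583) / 112 = 299662 / 112 ≈ 2675.6 → 2676

N ≈ 2676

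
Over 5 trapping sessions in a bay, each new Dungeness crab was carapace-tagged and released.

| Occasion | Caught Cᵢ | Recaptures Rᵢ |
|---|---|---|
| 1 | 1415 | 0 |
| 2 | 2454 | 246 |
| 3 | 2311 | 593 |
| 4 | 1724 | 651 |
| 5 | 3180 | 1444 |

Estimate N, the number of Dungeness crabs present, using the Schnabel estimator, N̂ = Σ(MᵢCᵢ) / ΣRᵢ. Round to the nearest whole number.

N ≈ 14,127

Marked at large before each occasion: Mᵢ = Σⱼ<ᵢ (Cⱼ − Rⱼ) → M1=0, M2=1415, M3=3623, M4=5341, M5=6414
Σ MᵢCᵢ = 0·1415 + 1415·2454 + 3623·2311 + 5341·1724 + 6414·3180 = 0 + 3472410 + 8372753 + 9207884 + 20396520 = 41449567
Σ Rᵢ = 0 + 246 + 593 + 651 + 1444 = 2934
N̂ = 41449567 / 2934 ≈ 14127.3 → 14127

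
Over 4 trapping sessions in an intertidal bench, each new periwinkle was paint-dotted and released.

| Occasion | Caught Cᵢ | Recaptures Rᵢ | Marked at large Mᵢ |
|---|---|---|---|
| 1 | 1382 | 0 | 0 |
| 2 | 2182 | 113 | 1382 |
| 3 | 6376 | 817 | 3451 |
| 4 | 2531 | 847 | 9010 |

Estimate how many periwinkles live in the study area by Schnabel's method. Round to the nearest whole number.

Σ MᵢCᵢ = 0·1382 + 1382·2182 + 3451·6376 + 9010·2531 = 0 + 3015524 + 22003576 + 22804310 = 47823410
Σ Rᵢ = 0 + 113 + 817 + 847 = 1777
N̂ = 47823410 / 1777 ≈ 26912.4 → 26912

N ≈ 26,912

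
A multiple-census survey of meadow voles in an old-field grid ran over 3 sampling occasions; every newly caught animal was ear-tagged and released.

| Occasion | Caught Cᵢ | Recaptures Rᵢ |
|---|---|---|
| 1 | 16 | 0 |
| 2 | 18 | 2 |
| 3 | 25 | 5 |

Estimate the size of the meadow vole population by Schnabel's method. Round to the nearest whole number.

N ≈ 155

Marked at large before each occasion: Mᵢ = Σⱼ<ᵢ (Cⱼ − Rⱼ) → M1=0, M2=16, M3=32
Σ MᵢCᵢ = 0·16 + 16·18 + 32·25 = 0 + 288 + 800 = 1088
Σ Rᵢ = 0 + 2 + 5 = 7
N̂ = 1088 / 7 ≈ 155.4 → 155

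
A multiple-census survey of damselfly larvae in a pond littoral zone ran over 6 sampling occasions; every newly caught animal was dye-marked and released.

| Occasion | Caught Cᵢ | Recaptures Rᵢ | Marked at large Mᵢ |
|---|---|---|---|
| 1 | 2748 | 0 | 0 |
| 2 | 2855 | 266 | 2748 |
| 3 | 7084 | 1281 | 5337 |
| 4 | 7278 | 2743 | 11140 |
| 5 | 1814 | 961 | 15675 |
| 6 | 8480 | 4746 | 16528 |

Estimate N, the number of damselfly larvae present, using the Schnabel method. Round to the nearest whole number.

N ≈ 29,541

Σ MᵢCᵢ = 0·2748 + 2748·2855 + 5337·7084 + 11140·7278 + 15675·1814 + 16528·8480 = 0 + 7845540 + 37807308 + 81076920 + 28434450 + 140157440 = 295321658
Σ Rᵢ = 0 + 266 + 1281 + 2743 + 961 + 4746 = 9997
N̂ = 295321658 / 9997 ≈ 29541.0 → 29541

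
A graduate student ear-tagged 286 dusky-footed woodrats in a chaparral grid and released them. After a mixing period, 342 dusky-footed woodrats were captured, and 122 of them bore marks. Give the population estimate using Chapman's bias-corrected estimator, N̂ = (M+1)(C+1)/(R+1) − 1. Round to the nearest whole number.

N ≈ 799

N̂ = (286+1)(342+1)/(122+1) − 1 = 287·343/123 − 1
= 98441/123 − 1 ≈ 800.3 − 1 ≈ 799.3 → 799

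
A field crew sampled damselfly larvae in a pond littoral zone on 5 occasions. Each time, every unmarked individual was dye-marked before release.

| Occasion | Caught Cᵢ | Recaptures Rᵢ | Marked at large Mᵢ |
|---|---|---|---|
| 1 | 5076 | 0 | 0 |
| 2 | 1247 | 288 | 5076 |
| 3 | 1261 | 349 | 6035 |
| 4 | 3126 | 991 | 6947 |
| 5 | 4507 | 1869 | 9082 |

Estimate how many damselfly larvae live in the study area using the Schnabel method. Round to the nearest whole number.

Σ MᵢCᵢ = 0·5076 + 5076·1247 + 6035·1261 + 6947·3126 + 9082·4507 = 0 + 6329772 + 7610135 + 21716322 + 40932574 = 76588803
Σ Rᵢ = 0 + 288 + 349 + 991 + 1869 = 3497
N̂ = 76588803 / 3497 ≈ 21901.3 → 21901

N ≈ 21,901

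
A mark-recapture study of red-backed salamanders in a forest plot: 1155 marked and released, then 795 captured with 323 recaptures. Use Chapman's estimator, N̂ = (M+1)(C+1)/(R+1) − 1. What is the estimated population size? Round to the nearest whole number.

N̂ = (1155+1)(795+1)/(323+1) − 1 = 1156·796/324 − 1
= 920176/324 − 1 ≈ 2840.0 − 1 ≈ 2839.0 → 2839

N ≈ 2839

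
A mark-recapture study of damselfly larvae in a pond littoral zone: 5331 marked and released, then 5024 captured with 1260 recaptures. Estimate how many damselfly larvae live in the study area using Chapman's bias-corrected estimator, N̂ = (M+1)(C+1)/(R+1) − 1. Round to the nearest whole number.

N ≈ 21,247

N̂ = (5331+1)(5024+1)/(1260+1) − 1 = 5332·5025/1261 − 1
= 26793300/1261 − 1 ≈ 21247.7 − 1 ≈ 21246.7 → 21247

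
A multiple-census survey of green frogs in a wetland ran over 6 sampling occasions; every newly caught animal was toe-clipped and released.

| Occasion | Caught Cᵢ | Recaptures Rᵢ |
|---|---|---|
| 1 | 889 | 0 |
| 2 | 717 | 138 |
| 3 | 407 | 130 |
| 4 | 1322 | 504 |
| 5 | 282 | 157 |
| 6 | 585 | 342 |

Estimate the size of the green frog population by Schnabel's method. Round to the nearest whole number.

Marked at large before each occasion: Mᵢ = Σⱼ<ᵢ (Cⱼ − Rⱼ) → M1=0, M2=889, M3=1468, M4=1745, M5=2563, M6=2688
Σ MᵢCᵢ = 0·889 + 889·717 + 1468·407 + 1745·1322 + 2563·282 + 2688·585 = 0 + 637413 + 597476 + 2306890 + 722766 + 1572480 = 5837025
Σ Rᵢ = 0 + 138 + 130 + 504 + 157 + 342 = 1271
N̂ = 5837025 / 1271 ≈ 4592.47 → 4592

N ≈ 4592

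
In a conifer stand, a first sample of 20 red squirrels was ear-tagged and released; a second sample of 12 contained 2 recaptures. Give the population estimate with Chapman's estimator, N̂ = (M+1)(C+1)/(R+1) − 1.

N̂ = (20+1)(12+1)/(2+1) − 1 = 21·13/3 − 1
= 273/3 − 1 = 91 − 1 = 90

N = 90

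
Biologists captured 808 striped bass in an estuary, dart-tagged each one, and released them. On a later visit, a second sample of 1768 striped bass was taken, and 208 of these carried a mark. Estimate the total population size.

The marked fraction in the recapture sample should equal the marked fraction in the population: 208/1768 = 808/N.
N = (808 × 1768) / 208 = 1428544 / 208 = 6868

N = 6868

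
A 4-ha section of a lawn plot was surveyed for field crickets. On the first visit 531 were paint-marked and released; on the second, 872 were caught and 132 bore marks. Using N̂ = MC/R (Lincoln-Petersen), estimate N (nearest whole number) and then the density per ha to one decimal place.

density ≈ 877.0 field crickets per ha

N̂ = 531·872/132 = 463032/132 ≈ 3507.8 → 3508
Density = N̂ / area = 3508 / 4 = 877.0 per ha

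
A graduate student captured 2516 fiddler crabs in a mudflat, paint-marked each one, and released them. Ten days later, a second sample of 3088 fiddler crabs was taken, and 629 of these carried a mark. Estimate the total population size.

N = 12,352

N = (2516 × 3088) / 629 = 7769408 / 629 = 12352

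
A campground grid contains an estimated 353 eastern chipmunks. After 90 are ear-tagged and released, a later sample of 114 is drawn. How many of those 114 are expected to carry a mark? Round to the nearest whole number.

expected recaptures ≈ 29

Expected recaptures E[R] = M·C / N.
E[R] = 90 × 114 / 353 = 10260 / 353 ≈ 29.1 → 29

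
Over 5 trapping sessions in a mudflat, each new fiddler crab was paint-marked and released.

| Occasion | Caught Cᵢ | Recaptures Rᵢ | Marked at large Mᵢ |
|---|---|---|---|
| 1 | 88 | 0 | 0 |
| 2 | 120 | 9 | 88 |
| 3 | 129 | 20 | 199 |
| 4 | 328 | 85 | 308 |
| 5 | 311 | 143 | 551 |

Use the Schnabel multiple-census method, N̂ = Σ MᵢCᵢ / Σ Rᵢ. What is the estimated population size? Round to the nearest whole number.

Σ MᵢCᵢ = 0·88 + 88·120 + 199·129 + 308·328 + 551·311 = 0 + 10560 + 25671 + 101024 + 171361 = 308616
Σ Rᵢ = 0 + 9 + 20 + 85 + 143 = 257
N̂ = 308616 / 257 ≈ 1200.8 → 1201

N ≈ 1201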